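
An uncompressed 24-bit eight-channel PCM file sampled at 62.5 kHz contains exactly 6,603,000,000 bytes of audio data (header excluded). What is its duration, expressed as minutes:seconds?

73:22

Byte rate = 62,500 × 3 × 8 = 1,500,000 bytes/s.
Duration = 6,603,000,000 / 1,500,000 = 4,402 s.
4,402 s = 73:22.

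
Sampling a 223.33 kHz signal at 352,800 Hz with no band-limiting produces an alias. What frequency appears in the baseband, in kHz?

Nyquist = 352,800/2 = 176,400 Hz; 223,330 Hz exceeds it.
Alias = |223,330 − 1×352,800| = |223,330 − 352,800| = 129,470 Hz = 129.47 kHz.

129.47 kHz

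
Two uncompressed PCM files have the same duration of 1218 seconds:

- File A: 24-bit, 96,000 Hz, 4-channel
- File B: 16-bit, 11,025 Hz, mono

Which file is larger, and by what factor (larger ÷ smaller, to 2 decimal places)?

File A, by a factor of 52.24

File A: 96,000 × 3 × 4 = 1,152,000 bytes/s.
File B: 11,025 × 2 × 1 = 22,050 bytes/s.
File A is larger; ratio = 1,403,136,000 / 26,856,900 = 52.24.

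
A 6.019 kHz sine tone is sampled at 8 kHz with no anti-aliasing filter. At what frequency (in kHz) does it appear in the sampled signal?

Nyquist = 8,000/2 = 4,000 Hz; 6,019 Hz exceeds it.
Alias = |6,019 − 1×8,000| = |6,019 − 8,000| = 1,981 Hz = 1.981 kHz.

1.981 kHz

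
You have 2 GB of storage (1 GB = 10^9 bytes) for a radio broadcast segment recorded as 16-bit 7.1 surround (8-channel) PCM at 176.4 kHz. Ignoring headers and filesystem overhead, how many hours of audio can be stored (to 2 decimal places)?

0.20 hours

Uncompressed byte rate = 176,400 × 2 × 8 = 2,822,400 bytes/s.
Capacity = 2 × 1,000,000,000 = 2,000,000,000 bytes.
2,000,000,000 / 2,822,400 ≈ 708.62 s → 0.20 hours.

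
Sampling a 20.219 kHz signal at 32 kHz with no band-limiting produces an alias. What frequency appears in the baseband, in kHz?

Nyquist = 32,000/2 = 16,000 Hz; 20,219 Hz exceeds it.
Alias = |20,219 − 1×32,000| = |20,219 − 32,000| = 11,781 Hz = 11.781 kHz.

11.781 kHz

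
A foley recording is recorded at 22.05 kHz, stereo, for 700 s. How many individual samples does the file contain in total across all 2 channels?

22,050 × 700 s × 2 ch = 30,870,000 samples.

30,870,000 samples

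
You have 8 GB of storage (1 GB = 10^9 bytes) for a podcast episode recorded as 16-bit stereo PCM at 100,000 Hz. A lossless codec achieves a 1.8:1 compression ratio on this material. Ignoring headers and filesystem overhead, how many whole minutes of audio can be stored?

Uncompressed byte rate = 100,000 × 2 × 2 = 400,000 bytes/s.
After 1.8:1 compression, effective rate ≈ 222222.22 bytes/s.
Capacity = 8 × 1,000,000,000 = 8,000,000,000 bytes.
8,000,000,000 / effective rate ≈ 36000 s → 600 minutes.

600 minutes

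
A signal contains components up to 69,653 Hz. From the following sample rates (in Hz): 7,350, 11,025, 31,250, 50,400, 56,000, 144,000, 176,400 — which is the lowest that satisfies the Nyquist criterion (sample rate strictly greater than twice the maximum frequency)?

144,000 Hz

Need sample rate > 2 × 69,653 = 139,306 Hz.
Lowest listed rate above 139,306 Hz is 144,000 Hz.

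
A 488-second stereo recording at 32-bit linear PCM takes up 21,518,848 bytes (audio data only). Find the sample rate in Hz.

Bytes = sample_rate × seconds × bytes_per_sample × channels.
sample_rate = 21,518,848 / (488 × 4 × 2) = 21,518,848 / 3,904 = 5,512 Hz.

5,512 Hz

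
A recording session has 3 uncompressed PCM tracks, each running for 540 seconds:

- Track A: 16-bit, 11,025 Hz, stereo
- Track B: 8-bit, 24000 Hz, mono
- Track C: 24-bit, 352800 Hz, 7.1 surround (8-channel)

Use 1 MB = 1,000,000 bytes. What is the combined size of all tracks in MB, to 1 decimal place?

Track A: 11,025 × 540 × 2 × 2 = 23,814,000 bytes.
Track B: 24,000 × 540 × 1 × 1 = 12,960,000 bytes.
Track C: 352,800 × 540 × 3 × 8 = 4,572,288,000 bytes.
Total = 4,609,062,000 bytes = 4609.1 MB.

4609.1 MB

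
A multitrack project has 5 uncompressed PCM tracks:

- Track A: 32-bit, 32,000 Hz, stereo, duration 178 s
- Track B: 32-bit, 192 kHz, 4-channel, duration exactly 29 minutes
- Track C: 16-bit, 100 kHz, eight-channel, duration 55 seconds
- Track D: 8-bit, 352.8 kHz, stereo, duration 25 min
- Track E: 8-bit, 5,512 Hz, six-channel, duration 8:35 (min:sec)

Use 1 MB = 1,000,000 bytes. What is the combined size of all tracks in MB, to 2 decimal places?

6554.28 MB

Track A: 32,000 × 178 × 4 × 2 = 45,568,000 bytes.
Track B: exactly 29 minutes = 1,740 s; 192,000 × 1,740 × 4 × 4 = 5,345,280,000 bytes.
Track C: 100,000 × 55 × 2 × 8 = 88,000,000 bytes.
Track D: 25 min = 1,500 s; 352,800 × 1,500 × 1 × 2 = 1,058,400,000 bytes.
Track E: 8:35 (min:sec) = 515 s; 5,512 × 515 × 1 × 6 = 17,032,080 bytes.
Total = 6,554,280,080 bytes = 6554.28 MB.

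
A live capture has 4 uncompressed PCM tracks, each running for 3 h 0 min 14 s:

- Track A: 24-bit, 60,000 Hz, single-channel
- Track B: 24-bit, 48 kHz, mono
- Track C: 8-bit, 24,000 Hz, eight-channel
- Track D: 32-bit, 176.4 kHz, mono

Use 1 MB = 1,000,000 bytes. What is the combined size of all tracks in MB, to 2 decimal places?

13210.38 MB

3 h 0 min 14 s = 10,814 s.
Track A: 60,000 × 10,814 × 3 × 1 = 1,946,520,000 bytes.
Track B: 48,000 × 10,814 × 3 × 1 = 1,557,216,000 bytes.
Track C: 24,000 × 10,814 × 1 × 8 = 2,076,288,000 bytes.
Track D: 176,400 × 10,814 × 4 × 1 = 7,630,358,400 bytes.
Total = 13,210,382,400 bytes = 13210.38 MB.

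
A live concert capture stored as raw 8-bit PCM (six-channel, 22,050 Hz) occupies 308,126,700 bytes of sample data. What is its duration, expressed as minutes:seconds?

38:49

Byte rate = 22,050 × 1 × 6 = 132,300 bytes/s.
Duration = 308,126,700 / 132,300 = 2,329 s.
2,329 s = 38:49.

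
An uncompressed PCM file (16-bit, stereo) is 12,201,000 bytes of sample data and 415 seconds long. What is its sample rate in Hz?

Bytes = sample_rate × seconds × bytes_per_sample × channels.
sample_rate = 12,201,000 / (415 × 2 × 2) = 12,201,000 / 1,660 = 7,350 Hz.

7,350 Hz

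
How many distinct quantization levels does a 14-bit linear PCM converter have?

16,384 levels

2^14 = 16,384.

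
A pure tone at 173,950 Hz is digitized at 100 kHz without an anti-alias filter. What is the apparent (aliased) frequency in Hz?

Nyquist = 100,000/2 = 50,000 Hz; 173,950 Hz exceeds it.
Alias = |173,950 − 2×100,000| = |173,950 − 200,000| = 26,050 Hz.

26,050 Hz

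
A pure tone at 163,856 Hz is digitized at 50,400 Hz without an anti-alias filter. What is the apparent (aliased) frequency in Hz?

Nyquist = 50,400/2 = 25,200 Hz; 163,856 Hz exceeds it.
Alias = |163,856 − 3×50,400| = |163,856 − 151,200| = 12,656 Hz.

12,656 Hz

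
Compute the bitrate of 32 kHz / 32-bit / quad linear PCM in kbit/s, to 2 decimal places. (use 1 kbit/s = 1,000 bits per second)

4096.00 kbit/s

Bit rate = 32,000 × 32 × 4 = 4,096,000 bits/s.
= 4096.00 kbit/s.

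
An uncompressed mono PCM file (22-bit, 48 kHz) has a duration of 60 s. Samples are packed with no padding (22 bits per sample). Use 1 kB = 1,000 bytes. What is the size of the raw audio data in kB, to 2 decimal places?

7920.00 kB

Bits = 48,000 × 60 × 22 × 1 = 63,360,000 bits = 7,920,000 bytes.
7,920,000 / 1,000 = 7920.00 kB.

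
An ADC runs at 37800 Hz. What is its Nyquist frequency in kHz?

Nyquist frequency = sample rate / 2 = 37,800 / 2 = 18.9 kHz.

18.9 kHz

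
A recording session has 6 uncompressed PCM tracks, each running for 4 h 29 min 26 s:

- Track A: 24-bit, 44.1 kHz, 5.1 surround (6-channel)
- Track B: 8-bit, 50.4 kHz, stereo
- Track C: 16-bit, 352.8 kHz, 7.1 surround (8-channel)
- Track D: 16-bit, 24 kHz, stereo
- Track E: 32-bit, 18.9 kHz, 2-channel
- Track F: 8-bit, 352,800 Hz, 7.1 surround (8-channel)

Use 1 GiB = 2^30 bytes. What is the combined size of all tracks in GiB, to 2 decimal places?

144.67 GiB

4 h 29 min 26 s = 16,166 s.
Track A: 44,100 × 16,166 × 3 × 6 = 12,832,570,800 bytes.
Track B: 50,400 × 16,166 × 1 × 2 = 1,629,532,800 bytes.
Track C: 352,800 × 16,166 × 2 × 8 = 91,253,836,800 bytes.
Track D: 24,000 × 16,166 × 2 × 2 = 1,551,936,000 bytes.
Track E: 18,900 × 16,166 × 4 × 2 = 2,444,299,200 bytes.
Track F: 352,800 × 16,166 × 1 × 8 = 45,626,918,400 bytes.
Total = 155,339,094,000 bytes = 144.67 GiB.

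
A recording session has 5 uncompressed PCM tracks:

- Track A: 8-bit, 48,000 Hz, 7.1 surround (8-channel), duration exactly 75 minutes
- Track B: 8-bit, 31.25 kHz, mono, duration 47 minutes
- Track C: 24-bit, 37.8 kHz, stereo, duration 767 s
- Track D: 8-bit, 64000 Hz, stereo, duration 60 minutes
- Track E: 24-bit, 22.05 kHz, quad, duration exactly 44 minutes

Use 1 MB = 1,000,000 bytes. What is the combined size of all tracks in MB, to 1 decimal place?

Track A: exactly 75 minutes = 4,500 s; 48,000 × 4,500 × 1 × 8 = 1,728,000,000 bytes.
Track B: 47 minutes = 2,820 s; 31,250 × 2,820 × 1 × 1 = 88,125,000 bytes.
Track C: 37,800 × 767 × 3 × 2 = 173,955,600 bytes.
Track D: 60 minutes = 3,600 s; 64,000 × 3,600 × 1 × 2 = 460,800,000 bytes.
Track E: exactly 44 minutes = 2,640 s; 22,050 × 2,640 × 3 × 4 = 698,544,000 bytes.
Total = 3,149,424,600 bytes = 3149.4 MB.

3149.4 MB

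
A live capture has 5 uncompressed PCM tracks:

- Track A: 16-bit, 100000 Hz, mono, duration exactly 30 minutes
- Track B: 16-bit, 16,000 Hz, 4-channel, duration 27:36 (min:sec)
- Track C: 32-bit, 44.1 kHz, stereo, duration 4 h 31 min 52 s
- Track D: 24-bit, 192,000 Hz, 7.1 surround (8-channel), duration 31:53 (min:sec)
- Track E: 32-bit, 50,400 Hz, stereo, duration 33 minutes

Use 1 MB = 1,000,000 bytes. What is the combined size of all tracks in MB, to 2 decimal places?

15940.28 MB

Track A: exactly 30 minutes = 1,800 s; 100,000 × 1,800 × 2 × 1 = 360,000,000 bytes.
Track B: 27:36 (min:sec) = 1,656 s; 16,000 × 1,656 × 2 × 4 = 211,968,000 bytes.
Track C: 4 h 31 min 52 s = 16,312 s; 44,100 × 16,312 × 4 × 2 = 5,754,873,600 bytes.
Track D: 31:53 (min:sec) = 1,913 s; 192,000 × 1,913 × 3 × 8 = 8,815,104,000 bytes.
Track E: 33 minutes = 1,980 s; 50,400 × 1,980 × 4 × 2 = 798,336,000 bytes.
Total = 15,940,281,600 bytes = 15940.28 MB.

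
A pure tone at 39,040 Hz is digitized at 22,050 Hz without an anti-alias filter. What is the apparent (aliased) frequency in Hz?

5,060 Hz

Nyquist = 22,050/2 = 11,025 Hz; 39,040 Hz exceeds it.
Alias = |39,040 − 2×22,050| = |39,040 − 44,100| = 5,060 Hz.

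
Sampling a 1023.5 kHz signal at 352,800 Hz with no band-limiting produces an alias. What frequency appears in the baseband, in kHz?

34.9 kHz

Nyquist = 352,800/2 = 176,400 Hz; 1,023,500 Hz exceeds it.
Alias = |1,023,500 − 3×352,800| = |1,023,500 − 1,058,400| = 34,900 Hz = 34.9 kHz.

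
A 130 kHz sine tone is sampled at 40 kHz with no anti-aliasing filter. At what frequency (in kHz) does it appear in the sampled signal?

Nyquist = 40,000/2 = 20,000 Hz; 130,000 Hz exceeds it.
Alias = |130,000 − 3×40,000| = |130,000 − 120,000| = 10,000 Hz = 10 kHz.

10 kHz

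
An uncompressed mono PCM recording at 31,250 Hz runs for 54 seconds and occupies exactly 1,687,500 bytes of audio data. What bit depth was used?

Bytes per sample = 1,687,500 / (31,250 × 54 × 1) = 1,687,500 / 1,687,500 = 1.
Bit depth = 1 × 8 = 8 bits.

8 bits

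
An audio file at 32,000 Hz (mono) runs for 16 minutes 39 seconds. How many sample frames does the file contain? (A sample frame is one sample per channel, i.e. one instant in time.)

31,968,000 sample frames

16 minutes 39 seconds = 999 s.
32,000 samples/s × 999 s = 31,968,000 frames.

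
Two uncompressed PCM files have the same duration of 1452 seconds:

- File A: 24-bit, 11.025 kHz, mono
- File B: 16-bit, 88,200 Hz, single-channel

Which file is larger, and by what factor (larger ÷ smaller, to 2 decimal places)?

File A: 11,025 × 3 × 1 = 33,075 bytes/s.
File B: 88,200 × 2 × 1 = 176,400 bytes/s.
File B is larger; ratio = 256,132,800 / 48,024,900 = 5.33.

File B, by a factor of 5.33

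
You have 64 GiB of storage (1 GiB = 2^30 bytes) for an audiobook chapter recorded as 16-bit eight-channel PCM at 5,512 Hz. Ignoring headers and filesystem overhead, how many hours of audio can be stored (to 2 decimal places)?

Uncompressed byte rate = 5,512 × 2 × 8 = 88,192 bytes/s.
Capacity = 64 × 1,073,741,824 = 68,719,476,736 bytes.
68,719,476,736 / 88,192 ≈ 779203.07 s → 216.45 hours.

216.45 hours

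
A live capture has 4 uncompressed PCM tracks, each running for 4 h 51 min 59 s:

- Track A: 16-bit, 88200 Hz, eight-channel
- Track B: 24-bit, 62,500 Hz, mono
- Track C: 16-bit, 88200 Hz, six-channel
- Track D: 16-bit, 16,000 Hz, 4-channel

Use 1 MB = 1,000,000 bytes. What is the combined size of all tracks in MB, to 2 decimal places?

48792.17 MB

4 h 51 min 59 s = 17,519 s.
Track A: 88,200 × 17,519 × 2 × 8 = 24,722,812,800 bytes.
Track B: 62,500 × 17,519 × 3 × 1 = 3,284,812,500 bytes.
Track C: 88,200 × 17,519 × 2 × 6 = 18,542,109,600 bytes.
Track D: 16,000 × 17,519 × 2 × 4 = 2,242,432,000 bytes.
Total = 48,792,166,900 bytes = 48792.17 MB.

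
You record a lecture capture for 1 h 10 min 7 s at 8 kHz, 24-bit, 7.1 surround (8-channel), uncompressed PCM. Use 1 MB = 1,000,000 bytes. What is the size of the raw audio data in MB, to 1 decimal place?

807.7 MB

Duration = 1 h 10 min 7 s = 4,207 s.
Bytes = 8,000 samples/s × 4,207 s × 3 bytes/sample × 8 ch = 807,744,000 bytes.
807,744,000 / 1,000,000 = 807.7 MB.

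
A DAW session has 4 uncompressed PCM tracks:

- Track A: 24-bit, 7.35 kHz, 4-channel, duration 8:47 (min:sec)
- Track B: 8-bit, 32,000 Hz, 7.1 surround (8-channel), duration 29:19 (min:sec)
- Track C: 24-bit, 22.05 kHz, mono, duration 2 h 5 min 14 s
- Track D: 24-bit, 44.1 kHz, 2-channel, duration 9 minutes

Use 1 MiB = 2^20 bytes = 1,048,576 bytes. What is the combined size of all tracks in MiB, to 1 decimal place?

Track A: 8:47 (min:sec) = 527 s; 7,350 × 527 × 3 × 4 = 46,481,400 bytes.
Track B: 29:19 (min:sec) = 1,759 s; 32,000 × 1,759 × 1 × 8 = 450,304,000 bytes.
Track C: 2 h 5 min 14 s = 7,514 s; 22,050 × 7,514 × 3 × 1 = 497,051,100 bytes.
Track D: 9 minutes = 540 s; 44,100 × 540 × 3 × 2 = 142,884,000 bytes.
Total = 1,136,720,500 bytes = 1084.1 MiB.

1084.1 MiB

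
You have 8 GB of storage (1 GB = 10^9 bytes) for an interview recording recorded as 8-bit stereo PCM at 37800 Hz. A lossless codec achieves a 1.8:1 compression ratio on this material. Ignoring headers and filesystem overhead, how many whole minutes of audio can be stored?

3,174 minutes

Uncompressed byte rate = 37,800 × 1 × 2 = 75,600 bytes/s.
After 1.8:1 compression, effective rate ≈ 42000 bytes/s.
Capacity = 8 × 1,000,000,000 = 8,000,000,000 bytes.
8,000,000,000 / effective rate ≈ 190476.19 s → 3,174 minutes.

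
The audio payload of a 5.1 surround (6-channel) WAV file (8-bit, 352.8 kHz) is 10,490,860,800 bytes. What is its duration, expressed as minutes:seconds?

82:36

Byte rate = 352,800 × 1 × 6 = 2,116,800 bytes/s.
Duration = 10,490,860,800 / 2,116,800 = 4,956 s.
4,956 s = 82:36.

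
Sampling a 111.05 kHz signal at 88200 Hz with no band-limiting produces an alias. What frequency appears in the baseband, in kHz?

22.85 kHz

Nyquist = 88,200/2 = 44,100 Hz; 111,050 Hz exceeds it.
Alias = |111,050 − 1×88,200| = |111,050 − 88,200| = 22,850 Hz = 22.85 kHz.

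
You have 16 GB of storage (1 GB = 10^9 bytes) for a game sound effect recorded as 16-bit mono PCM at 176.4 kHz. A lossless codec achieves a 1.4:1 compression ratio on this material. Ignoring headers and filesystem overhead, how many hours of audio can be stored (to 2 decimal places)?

Uncompressed byte rate = 176,400 × 2 × 1 = 352,800 bytes/s.
After 1.4:1 compression, effective rate ≈ 252000 bytes/s.
Capacity = 16 × 1,000,000,000 = 16,000,000,000 bytes.
16,000,000,000 / effective rate ≈ 63492.06 s → 17.64 hours.

17.64 hours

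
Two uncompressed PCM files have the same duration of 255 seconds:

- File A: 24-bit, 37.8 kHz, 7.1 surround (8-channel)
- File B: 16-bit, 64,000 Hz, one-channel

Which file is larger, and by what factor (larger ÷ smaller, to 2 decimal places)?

File A: 37,800 × 3 × 8 = 907,200 bytes/s.
File B: 64,000 × 2 × 1 = 128,000 bytes/s.
File A is larger; ratio = 231,336,000 / 32,640,000 = 7.09.

File A, by a factor of 7.09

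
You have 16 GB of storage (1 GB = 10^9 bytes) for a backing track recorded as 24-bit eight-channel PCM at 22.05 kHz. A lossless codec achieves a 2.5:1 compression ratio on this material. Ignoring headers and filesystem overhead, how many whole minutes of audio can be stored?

1,259 minutes

Uncompressed byte rate = 22,050 × 3 × 8 = 529,200 bytes/s.
After 2.5:1 compression, effective rate ≈ 211680 bytes/s.
Capacity = 16 × 1,000,000,000 = 16,000,000,000 bytes.
16,000,000,000 / effective rate ≈ 75585.79 s → 1,259 minutes.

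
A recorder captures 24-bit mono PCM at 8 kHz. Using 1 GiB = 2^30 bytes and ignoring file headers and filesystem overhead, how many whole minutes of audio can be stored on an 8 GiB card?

Uncompressed byte rate = 8,000 × 3 × 1 = 24,000 bytes/s.
Capacity = 8 × 1,073,741,824 = 8,589,934,592 bytes.
8,589,934,592 / 24,000 ≈ 357913.94 s → 5,965 minutes.

5,965 minutes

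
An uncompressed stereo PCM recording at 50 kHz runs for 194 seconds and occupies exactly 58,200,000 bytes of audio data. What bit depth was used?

24 bits

Bytes per sample = 58,200,000 / (50,000 × 194 × 2) = 58,200,000 / 19,400,000 = 3.
Bit depth = 3 × 8 = 24 bits.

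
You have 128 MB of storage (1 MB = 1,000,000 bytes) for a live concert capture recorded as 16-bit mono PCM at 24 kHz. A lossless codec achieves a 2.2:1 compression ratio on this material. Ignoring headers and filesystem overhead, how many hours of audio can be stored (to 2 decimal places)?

1.63 hours

Uncompressed byte rate = 24,000 × 2 × 1 = 48,000 bytes/s.
After 2.2:1 compression, effective rate ≈ 21818.18 bytes/s.
Capacity = 128 × 1,000,000 = 128,000,000 bytes.
128,000,000 / effective rate ≈ 5866.67 s → 1.63 hours.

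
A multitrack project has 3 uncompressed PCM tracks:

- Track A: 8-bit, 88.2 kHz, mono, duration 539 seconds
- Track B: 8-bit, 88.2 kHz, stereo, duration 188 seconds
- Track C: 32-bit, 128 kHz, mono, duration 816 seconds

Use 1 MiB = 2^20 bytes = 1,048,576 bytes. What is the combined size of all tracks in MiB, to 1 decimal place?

475.4 MiB

Track A: 88,200 × 539 × 1 × 1 = 47,539,800 bytes.
Track B: 88,200 × 188 × 1 × 2 = 33,163,200 bytes.
Track C: 128,000 × 816 × 4 × 1 = 417,792,000 bytes.
Total = 498,495,000 bytes = 475.4 MiB.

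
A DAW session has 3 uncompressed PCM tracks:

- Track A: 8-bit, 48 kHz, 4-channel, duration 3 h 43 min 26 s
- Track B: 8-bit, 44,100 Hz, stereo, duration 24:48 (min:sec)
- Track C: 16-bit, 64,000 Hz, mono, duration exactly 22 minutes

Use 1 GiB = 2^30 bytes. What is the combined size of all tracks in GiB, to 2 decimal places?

2.68 GiB

Track A: 3 h 43 min 26 s = 13,406 s; 48,000 × 13,406 × 1 × 4 = 2,573,952,000 bytes.
Track B: 24:48 (min:sec) = 1,488 s; 44,100 × 1,488 × 1 × 2 = 131,241,600 bytes.
Track C: exactly 22 minutes = 1,320 s; 64,000 × 1,320 × 2 × 1 = 168,960,000 bytes.
Total = 2,874,153,600 bytes = 2.68 GiB.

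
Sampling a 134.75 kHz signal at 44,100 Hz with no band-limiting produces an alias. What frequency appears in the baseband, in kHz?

2.45 kHz

Nyquist = 44,100/2 = 22,050 Hz; 134,750 Hz exceeds it.
Alias = |134,750 − 3×44,100| = |134,750 − 132,300| = 2,450 Hz = 2.45 kHz.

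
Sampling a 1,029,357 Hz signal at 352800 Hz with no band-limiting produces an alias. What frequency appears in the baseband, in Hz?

Nyquist = 352,800/2 = 176,400 Hz; 1,029,357 Hz exceeds it.
Alias = |1,029,357 − 3×352,800| = |1,029,357 − 1,058,400| = 29,043 Hz.

29,043 Hz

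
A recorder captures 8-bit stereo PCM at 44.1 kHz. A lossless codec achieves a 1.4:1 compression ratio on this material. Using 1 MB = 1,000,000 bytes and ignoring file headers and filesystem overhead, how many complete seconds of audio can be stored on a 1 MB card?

Uncompressed byte rate = 44,100 × 1 × 2 = 88,200 bytes/s.
After 1.4:1 compression, effective rate ≈ 63000 bytes/s.
Capacity = 1 × 1,000,000 = 1,000,000 bytes.
1,000,000 / effective rate ≈ 15.87 s → 15 seconds.

15 seconds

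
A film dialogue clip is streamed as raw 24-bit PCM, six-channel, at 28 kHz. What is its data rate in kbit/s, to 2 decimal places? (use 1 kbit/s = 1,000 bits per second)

Bit rate = 28,000 × 24 × 6 = 4,032,000 bits/s.
= 4032.00 kbit/s.

4032.00 kbit/s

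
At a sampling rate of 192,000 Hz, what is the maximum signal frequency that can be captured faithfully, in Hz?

96,000 Hz

Nyquist frequency = sample rate / 2 = 192,000 / 2 = 96,000 Hz.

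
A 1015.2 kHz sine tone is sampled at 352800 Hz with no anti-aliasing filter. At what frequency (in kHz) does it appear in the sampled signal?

43.2 kHz

Nyquist = 352,800/2 = 176,400 Hz; 1,015,200 Hz exceeds it.
Alias = |1,015,200 − 3×352,800| = |1,015,200 − 1,058,400| = 43,200 Hz = 43.2 kHz.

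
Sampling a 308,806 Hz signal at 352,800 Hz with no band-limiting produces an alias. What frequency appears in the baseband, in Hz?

Nyquist = 352,800/2 = 176,400 Hz; 308,806 Hz exceeds it.
Alias = |308,806 − 1×352,800| = |308,806 − 352,800| = 43,994 Hz.

43,994 Hz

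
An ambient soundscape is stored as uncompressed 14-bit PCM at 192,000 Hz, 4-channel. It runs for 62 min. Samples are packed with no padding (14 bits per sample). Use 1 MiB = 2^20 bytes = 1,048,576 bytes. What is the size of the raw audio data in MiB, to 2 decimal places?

Duration = 62 min = 3,720 s.
Bits = 192,000 × 3,720 × 14 × 4 = 39,997,440,000 bits = 4,999,680,000 bytes.
4,999,680,000 / 1,048,576 = 4768.07 MiB.

4768.07 MiB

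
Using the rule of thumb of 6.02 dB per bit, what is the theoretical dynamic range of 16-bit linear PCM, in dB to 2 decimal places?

16 × 6.02 = 96.32 dB.

96.32 dB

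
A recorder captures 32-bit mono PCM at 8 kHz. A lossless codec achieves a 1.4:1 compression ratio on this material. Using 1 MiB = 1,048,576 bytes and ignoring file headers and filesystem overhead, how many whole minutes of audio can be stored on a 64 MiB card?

Uncompressed byte rate = 8,000 × 4 × 1 = 32,000 bytes/s.
After 1.4:1 compression, effective rate ≈ 22857.14 bytes/s.
Capacity = 64 × 1,048,576 = 67,108,864 bytes.
67,108,864 / effective rate ≈ 2936.01 s → 48 minutes.

48 minutes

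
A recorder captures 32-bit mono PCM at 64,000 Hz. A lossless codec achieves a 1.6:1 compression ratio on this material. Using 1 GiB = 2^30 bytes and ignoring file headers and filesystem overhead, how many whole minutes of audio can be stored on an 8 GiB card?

Uncompressed byte rate = 64,000 × 4 × 1 = 256,000 bytes/s.
After 1.6:1 compression, effective rate ≈ 160000 bytes/s.
Capacity = 8 × 1,073,741,824 = 8,589,934,592 bytes.
8,589,934,592 / effective rate ≈ 53687.09 s → 894 minutes.

894 minutes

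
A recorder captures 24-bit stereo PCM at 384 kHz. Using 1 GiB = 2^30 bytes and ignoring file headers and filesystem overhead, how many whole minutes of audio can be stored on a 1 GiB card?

Uncompressed byte rate = 384,000 × 3 × 2 = 2,304,000 bytes/s.
Capacity = 1 × 1,073,741,824 = 1,073,741,824 bytes.
1,073,741,824 / 2,304,000 ≈ 466.03 s → 7 minutes.

7 minutes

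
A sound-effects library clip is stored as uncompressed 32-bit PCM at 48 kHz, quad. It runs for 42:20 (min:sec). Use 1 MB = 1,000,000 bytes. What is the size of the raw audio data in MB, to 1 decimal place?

Duration = 42:20 (min:sec) = 2,540 s.
Bytes = 48,000 samples/s × 2,540 s × 4 bytes/sample × 4 ch = 1,950,720,000 bytes.
1,950,720,000 / 1,000,000 = 1950.7 MB.

1950.7 MB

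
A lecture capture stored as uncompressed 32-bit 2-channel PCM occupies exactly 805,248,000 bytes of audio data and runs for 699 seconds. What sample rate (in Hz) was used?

Bytes = sample_rate × seconds × bytes_per_sample × channels.
sample_rate = 805,248,000 / (699 × 4 × 2) = 805,248,000 / 5,592 = 144,000 Hz.

144,000 Hz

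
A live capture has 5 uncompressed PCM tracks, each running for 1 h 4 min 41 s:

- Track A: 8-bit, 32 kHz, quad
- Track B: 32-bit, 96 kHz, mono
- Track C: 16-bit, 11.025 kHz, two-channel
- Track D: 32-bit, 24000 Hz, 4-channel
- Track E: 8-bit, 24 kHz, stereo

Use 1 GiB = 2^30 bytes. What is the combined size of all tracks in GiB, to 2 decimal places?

1 h 4 min 41 s = 3,881 s.
Track A: 32,000 × 3,881 × 1 × 4 = 496,768,000 bytes.
Track B: 96,000 × 3,881 × 4 × 1 = 1,490,304,000 bytes.
Track C: 11,025 × 3,881 × 2 × 2 = 171,152,100 bytes.
Track D: 24,000 × 3,881 × 4 × 4 = 1,490,304,000 bytes.
Track E: 24,000 × 3,881 × 1 × 2 = 186,288,000 bytes.
Total = 3,834,816,100 bytes = 3.57 GiB.

3.57 GiB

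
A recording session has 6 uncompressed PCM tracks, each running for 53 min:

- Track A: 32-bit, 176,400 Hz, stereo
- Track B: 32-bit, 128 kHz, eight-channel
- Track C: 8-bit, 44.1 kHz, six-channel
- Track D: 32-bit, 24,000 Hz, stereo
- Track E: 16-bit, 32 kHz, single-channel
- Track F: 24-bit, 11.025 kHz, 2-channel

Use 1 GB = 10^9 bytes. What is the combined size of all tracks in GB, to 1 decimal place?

19.4 GB

53 min = 3,180 s.
Track A: 176,400 × 3,180 × 4 × 2 = 4,487,616,000 bytes.
Track B: 128,000 × 3,180 × 4 × 8 = 13,025,280,000 bytes.
Track C: 44,100 × 3,180 × 1 × 6 = 841,428,000 bytes.
Track D: 24,000 × 3,180 × 4 × 2 = 610,560,000 bytes.
Track E: 32,000 × 3,180 × 2 × 1 = 203,520,000 bytes.
Track F: 11,025 × 3,180 × 3 × 2 = 210,357,000 bytes.
Total = 19,378,761,000 bytes = 19.4 GB.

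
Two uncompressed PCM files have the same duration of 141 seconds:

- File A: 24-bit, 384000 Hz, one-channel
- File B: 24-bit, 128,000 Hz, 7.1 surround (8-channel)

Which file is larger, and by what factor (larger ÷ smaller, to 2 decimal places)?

File B, by a factor of 2.67

File A: 384,000 × 3 × 1 = 1,152,000 bytes/s.
File B: 128,000 × 3 × 8 = 3,072,000 bytes/s.
File B is larger; ratio = 433,152,000 / 162,432,000 = 2.67.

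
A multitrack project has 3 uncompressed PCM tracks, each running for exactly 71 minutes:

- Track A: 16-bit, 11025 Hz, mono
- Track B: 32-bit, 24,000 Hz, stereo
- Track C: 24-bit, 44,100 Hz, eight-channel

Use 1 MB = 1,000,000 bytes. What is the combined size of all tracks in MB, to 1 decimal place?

exactly 71 minutes = 4,260 s.
Track A: 11,025 × 4,260 × 2 × 1 = 93,933,000 bytes.
Track B: 24,000 × 4,260 × 4 × 2 = 817,920,000 bytes.
Track C: 44,100 × 4,260 × 3 × 8 = 4,508,784,000 bytes.
Total = 5,420,637,000 bytes = 5420.6 MB.

5420.6 MB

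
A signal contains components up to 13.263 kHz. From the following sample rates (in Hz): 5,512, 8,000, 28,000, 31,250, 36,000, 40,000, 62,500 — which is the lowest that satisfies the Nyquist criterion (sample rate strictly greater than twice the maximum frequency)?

Need sample rate > 2 × 13,263 = 26,526 Hz.
Lowest listed rate above 26,526 Hz is 28,000 Hz.

28,000 Hz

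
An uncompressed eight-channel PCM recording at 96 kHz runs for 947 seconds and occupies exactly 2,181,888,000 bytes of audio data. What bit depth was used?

Bytes per sample = 2,181,888,000 / (96,000 × 947 × 8) = 2,181,888,000 / 727,296,000 = 3.
Bit depth = 3 × 8 = 24 bits.

24 bits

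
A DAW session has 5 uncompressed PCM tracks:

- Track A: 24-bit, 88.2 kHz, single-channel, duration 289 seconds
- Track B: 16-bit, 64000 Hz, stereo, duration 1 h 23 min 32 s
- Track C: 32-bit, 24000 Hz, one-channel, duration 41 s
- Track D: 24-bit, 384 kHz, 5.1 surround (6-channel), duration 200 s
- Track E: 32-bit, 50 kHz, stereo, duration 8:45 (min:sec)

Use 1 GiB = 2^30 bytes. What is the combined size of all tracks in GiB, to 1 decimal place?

2.8 GiB

Track A: 88,200 × 289 × 3 × 1 = 76,469,400 bytes.
Track B: 1 h 23 min 32 s = 5,012 s; 64,000 × 5,012 × 2 × 2 = 1,283,072,000 bytes.
Track C: 24,000 × 41 × 4 × 1 = 3,936,000 bytes.
Track D: 384,000 × 200 × 3 × 6 = 1,382,400,000 bytes.
Track E: 8:45 (min:sec) = 525 s; 50,000 × 525 × 4 × 2 = 210,000,000 bytes.
Total = 2,955,877,400 bytes = 2.8 GiB.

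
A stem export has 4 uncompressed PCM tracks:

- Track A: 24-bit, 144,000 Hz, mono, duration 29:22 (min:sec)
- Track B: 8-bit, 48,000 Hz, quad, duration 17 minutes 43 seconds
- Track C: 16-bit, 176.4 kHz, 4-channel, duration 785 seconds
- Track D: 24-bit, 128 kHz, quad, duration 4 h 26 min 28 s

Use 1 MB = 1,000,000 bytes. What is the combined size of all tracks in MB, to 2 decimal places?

Track A: 29:22 (min:sec) = 1,762 s; 144,000 × 1,762 × 3 × 1 = 761,184,000 bytes.
Track B: 17 minutes 43 seconds = 1,063 s; 48,000 × 1,063 × 1 × 4 = 204,096,000 bytes.
Track C: 176,400 × 785 × 2 × 4 = 1,107,792,000 bytes.
Track D: 4 h 26 min 28 s = 15,988 s; 128,000 × 15,988 × 3 × 4 = 24,557,568,000 bytes.
Total = 26,630,640,000 bytes = 26630.64 MB.

26630.64 MB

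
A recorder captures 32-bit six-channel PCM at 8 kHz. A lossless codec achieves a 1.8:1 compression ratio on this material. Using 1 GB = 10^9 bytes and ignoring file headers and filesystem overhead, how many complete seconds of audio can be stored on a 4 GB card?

37,500 seconds

Uncompressed byte rate = 8,000 × 4 × 6 = 192,000 bytes/s.
After 1.8:1 compression, effective rate ≈ 106666.67 bytes/s.
Capacity = 4 × 1,000,000,000 = 4,000,000,000 bytes.
4,000,000,000 / effective rate ≈ 37500 s → 37,500 seconds.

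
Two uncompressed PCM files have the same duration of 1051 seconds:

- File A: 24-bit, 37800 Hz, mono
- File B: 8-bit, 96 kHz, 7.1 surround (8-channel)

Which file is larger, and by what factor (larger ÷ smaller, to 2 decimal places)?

File A: 37,800 × 3 × 1 = 113,400 bytes/s.
File B: 96,000 × 1 × 8 = 768,000 bytes/s.
File B is larger; ratio = 807,168,000 / 119,183,400 = 6.77.

File B, by a factor of 6.77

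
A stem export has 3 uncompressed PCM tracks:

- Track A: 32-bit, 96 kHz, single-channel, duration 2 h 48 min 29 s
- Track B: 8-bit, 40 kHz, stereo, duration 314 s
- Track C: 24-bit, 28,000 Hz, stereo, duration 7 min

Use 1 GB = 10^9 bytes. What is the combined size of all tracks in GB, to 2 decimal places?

Track A: 2 h 48 min 29 s = 10,109 s; 96,000 × 10,109 × 4 × 1 = 3,881,856,000 bytes.
Track B: 40,000 × 314 × 1 × 2 = 25,120,000 bytes.
Track C: 7 min = 420 s; 28,000 × 420 × 3 × 2 = 70,560,000 bytes.
Total = 3,977,536,000 bytes = 3.98 GB.

3.98 GB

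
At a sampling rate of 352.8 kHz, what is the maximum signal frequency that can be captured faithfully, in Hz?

176,400 Hz

Nyquist frequency = sample rate / 2 = 352,800 / 2 = 176,400 Hz.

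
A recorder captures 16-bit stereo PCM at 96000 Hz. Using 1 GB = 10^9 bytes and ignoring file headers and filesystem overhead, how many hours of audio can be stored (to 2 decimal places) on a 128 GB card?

Uncompressed byte rate = 96,000 × 2 × 2 = 384,000 bytes/s.
Capacity = 128 × 1,000,000,000 = 128,000,000,000 bytes.
128,000,000,000 / 384,000 ≈ 333333.33 s → 92.59 hours.

92.59 hours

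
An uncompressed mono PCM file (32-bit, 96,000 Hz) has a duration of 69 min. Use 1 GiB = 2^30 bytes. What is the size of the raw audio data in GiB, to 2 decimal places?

Duration = 69 min = 4,140 s.
Bytes = 96,000 samples/s × 4,140 s × 4 bytes/sample × 1 ch = 1,589,760,000 bytes.
1,589,760,000 / 1,073,741,824 = 1.48 GiB.

1.48 GiB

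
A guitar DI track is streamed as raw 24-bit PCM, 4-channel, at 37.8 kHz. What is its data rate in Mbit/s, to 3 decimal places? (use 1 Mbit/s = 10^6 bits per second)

Bit rate = 37,800 × 24 × 4 = 3,628,800 bits/s.
= 3.629 Mbit/s.

3.629 Mbit/s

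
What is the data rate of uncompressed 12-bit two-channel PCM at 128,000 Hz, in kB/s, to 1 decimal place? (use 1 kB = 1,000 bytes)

Bit rate = 128,000 × 12 × 2 = 3,072,000 bits/s.
3,072,000 / 8 = 384,000 B/s = 384.0 kB/s.

384.0 kB/s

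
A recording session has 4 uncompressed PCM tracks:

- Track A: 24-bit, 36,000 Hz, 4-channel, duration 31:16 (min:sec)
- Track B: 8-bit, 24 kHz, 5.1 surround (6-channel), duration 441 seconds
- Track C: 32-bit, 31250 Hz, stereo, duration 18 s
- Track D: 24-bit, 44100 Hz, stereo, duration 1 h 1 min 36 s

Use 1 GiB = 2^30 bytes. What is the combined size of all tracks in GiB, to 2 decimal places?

1.73 GiB

Track A: 31:16 (min:sec) = 1,876 s; 36,000 × 1,876 × 3 × 4 = 810,432,000 bytes.
Track B: 24,000 × 441 × 1 × 6 = 63,504,000 bytes.
Track C: 31,250 × 18 × 4 × 2 = 4,500,000 bytes.
Track D: 1 h 1 min 36 s = 3,696 s; 44,100 × 3,696 × 3 × 2 = 977,961,600 bytes.
Total = 1,856,397,600 bytes = 1.73 GiB.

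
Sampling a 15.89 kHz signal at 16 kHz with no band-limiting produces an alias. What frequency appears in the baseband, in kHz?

Nyquist = 16,000/2 = 8,000 Hz; 15,890 Hz exceeds it.
Alias = |15,890 − 1×16,000| = |15,890 − 16,000| = 110 Hz = 0.11 kHz.

0.11 kHz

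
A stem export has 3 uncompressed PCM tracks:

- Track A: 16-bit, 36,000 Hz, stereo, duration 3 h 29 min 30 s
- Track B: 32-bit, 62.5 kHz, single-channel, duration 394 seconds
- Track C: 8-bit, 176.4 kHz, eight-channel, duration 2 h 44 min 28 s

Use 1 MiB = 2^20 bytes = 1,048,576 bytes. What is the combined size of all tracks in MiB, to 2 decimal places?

15100.77 MiB

Track A: 3 h 29 min 30 s = 12,570 s; 36,000 × 12,570 × 2 × 2 = 1,810,080,000 bytes.
Track B: 62,500 × 394 × 4 × 1 = 98,500,000 bytes.
Track C: 2 h 44 min 28 s = 9,868 s; 176,400 × 9,868 × 1 × 8 = 13,925,721,600 bytes.
Total = 15,834,301,600 bytes = 15100.77 MiB.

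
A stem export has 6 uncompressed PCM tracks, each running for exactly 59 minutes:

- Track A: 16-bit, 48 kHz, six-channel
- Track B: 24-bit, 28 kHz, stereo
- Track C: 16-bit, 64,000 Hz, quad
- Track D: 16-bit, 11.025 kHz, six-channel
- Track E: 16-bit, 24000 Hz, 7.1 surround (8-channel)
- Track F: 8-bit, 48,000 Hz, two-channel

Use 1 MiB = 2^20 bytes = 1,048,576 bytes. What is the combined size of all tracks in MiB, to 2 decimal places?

6307.39 MiB

exactly 59 minutes = 3,540 s.
Track A: 48,000 × 3,540 × 2 × 6 = 2,039,040,000 bytes.
Track B: 28,000 × 3,540 × 3 × 2 = 594,720,000 bytes.
Track C: 64,000 × 3,540 × 2 × 4 = 1,812,480,000 bytes.
Track D: 11,025 × 3,540 × 2 × 6 = 468,342,000 bytes.
Track E: 24,000 × 3,540 × 2 × 8 = 1,359,360,000 bytes.
Track F: 48,000 × 3,540 × 1 × 2 = 339,840,000 bytes.
Total = 6,613,782,000 bytes = 6307.39 MiB.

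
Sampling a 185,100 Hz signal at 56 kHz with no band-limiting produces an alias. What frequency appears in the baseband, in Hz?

Nyquist = 56,000/2 = 28,000 Hz; 185,100 Hz exceeds it.
Alias = |185,100 − 3×56,000| = |185,100 − 168,000| = 17,100 Hz.

17,100 Hz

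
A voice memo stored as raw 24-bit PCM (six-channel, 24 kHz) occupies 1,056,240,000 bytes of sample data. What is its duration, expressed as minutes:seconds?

40:45

Byte rate = 24,000 × 3 × 6 = 432,000 bytes/s.
Duration = 1,056,240,000 / 432,000 = 2,445 s.
2,445 s = 40:45.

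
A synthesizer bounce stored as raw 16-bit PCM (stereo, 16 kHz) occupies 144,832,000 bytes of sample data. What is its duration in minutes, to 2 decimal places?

Byte rate = 16,000 × 2 × 2 = 64,000 bytes/s.
Duration = 144,832,000 / 64,000 = 2,263 s.
2,263 s / 60 = 37.72 minutes.

37.72 minutes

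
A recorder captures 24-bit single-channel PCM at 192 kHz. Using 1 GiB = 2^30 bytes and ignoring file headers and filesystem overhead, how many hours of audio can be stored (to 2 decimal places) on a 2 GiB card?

1.04 hours

Uncompressed byte rate = 192,000 × 3 × 1 = 576,000 bytes/s.
Capacity = 2 × 1,073,741,824 = 2,147,483,648 bytes.
2,147,483,648 / 576,000 ≈ 3728.27 s → 1.04 hours.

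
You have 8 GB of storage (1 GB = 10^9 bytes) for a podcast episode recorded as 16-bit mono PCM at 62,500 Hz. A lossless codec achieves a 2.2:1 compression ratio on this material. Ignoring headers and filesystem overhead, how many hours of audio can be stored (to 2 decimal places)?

39.11 hours

Uncompressed byte rate = 62,500 × 2 × 1 = 125,000 bytes/s.
After 2.2:1 compression, effective rate ≈ 56818.18 bytes/s.
Capacity = 8 × 1,000,000,000 = 8,000,000,000 bytes.
8,000,000,000 / effective rate ≈ 140800 s → 39.11 hours.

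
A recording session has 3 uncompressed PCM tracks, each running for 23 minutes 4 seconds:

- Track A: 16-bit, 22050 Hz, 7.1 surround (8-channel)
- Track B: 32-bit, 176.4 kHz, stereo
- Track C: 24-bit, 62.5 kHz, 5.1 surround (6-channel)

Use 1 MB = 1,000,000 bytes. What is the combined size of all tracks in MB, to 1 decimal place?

3998.4 MB

23 minutes 4 seconds = 1,384 s.
Track A: 22,050 × 1,384 × 2 × 8 = 488,275,200 bytes.
Track B: 176,400 × 1,384 × 4 × 2 = 1,953,100,800 bytes.
Track C: 62,500 × 1,384 × 3 × 6 = 1,557,000,000 bytes.
Total = 3,998,376,000 bytes = 3998.4 MB.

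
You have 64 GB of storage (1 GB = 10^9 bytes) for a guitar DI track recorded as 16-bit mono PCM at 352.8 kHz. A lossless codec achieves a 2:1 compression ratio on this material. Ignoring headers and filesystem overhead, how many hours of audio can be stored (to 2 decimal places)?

50.39 hours

Uncompressed byte rate = 352,800 × 2 × 1 = 705,600 bytes/s.
After 2:1 compression, effective rate ≈ 352800 bytes/s.
Capacity = 64 × 1,000,000,000 = 64,000,000,000 bytes.
64,000,000,000 / effective rate ≈ 181405.9 s → 50.39 hours.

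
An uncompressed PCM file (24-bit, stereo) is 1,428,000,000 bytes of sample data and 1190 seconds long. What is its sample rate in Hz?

200,000 Hz

Bytes = sample_rate × seconds × bytes_per_sample × channels.
sample_rate = 1,428,000,000 / (1,190 × 3 × 2) = 1,428,000,000 / 7,140 = 200,000 Hz.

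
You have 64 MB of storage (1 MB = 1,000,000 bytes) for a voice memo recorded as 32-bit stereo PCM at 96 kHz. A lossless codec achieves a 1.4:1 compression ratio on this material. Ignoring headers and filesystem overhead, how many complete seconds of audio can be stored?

116 seconds

Uncompressed byte rate = 96,000 × 4 × 2 = 768,000 bytes/s.
After 1.4:1 compression, effective rate ≈ 548571.43 bytes/s.
Capacity = 64 × 1,000,000 = 64,000,000 bytes.
64,000,000 / effective rate ≈ 116.67 s → 116 seconds.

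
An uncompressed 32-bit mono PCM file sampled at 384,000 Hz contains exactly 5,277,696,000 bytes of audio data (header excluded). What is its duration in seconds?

3,436 seconds

Byte rate = 384,000 × 4 × 1 = 1,536,000 bytes/s.
Duration = 5,277,696,000 / 1,536,000 = 3,436 s.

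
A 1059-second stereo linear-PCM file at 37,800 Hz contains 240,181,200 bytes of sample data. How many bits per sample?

Bytes per sample = 240,181,200 / (37,800 × 1,059 × 2) = 240,181,200 / 80,060,400 = 3.
Bit depth = 3 × 8 = 24 bits.

24 bits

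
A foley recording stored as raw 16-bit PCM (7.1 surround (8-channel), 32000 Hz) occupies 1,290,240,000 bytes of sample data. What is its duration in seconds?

2,520 seconds

Byte rate = 32,000 × 2 × 8 = 512,000 bytes/s.
Duration = 1,290,240,000 / 512,000 = 2,520 s.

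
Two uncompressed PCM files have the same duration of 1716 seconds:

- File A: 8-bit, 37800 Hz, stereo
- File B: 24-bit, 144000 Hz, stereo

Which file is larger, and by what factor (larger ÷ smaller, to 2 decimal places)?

File A: 37,800 × 1 × 2 = 75,600 bytes/s.
File B: 144,000 × 3 × 2 = 864,000 bytes/s.
File B is larger; ratio = 1,482,624,000 / 129,729,600 = 11.43.

File B, by a factor of 11.43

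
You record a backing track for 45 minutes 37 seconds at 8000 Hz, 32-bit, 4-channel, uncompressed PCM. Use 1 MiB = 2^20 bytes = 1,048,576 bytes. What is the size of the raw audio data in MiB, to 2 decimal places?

334.11 MiB

Duration = 45 minutes 37 seconds = 2,737 s.
Bytes = 8,000 samples/s × 2,737 s × 4 bytes/sample × 4 ch = 350,336,000 bytes.
350,336,000 / 1,048,576 = 334.11 MiB.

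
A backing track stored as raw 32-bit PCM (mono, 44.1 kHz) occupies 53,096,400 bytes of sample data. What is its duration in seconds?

301 seconds

Byte rate = 44,100 × 4 × 1 = 176,400 bytes/s.
Duration = 53,096,400 / 176,400 = 301 s.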